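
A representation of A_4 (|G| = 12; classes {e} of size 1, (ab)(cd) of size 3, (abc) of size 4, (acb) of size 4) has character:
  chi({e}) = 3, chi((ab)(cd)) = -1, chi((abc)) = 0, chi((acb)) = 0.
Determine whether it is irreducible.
Irreducible: <chi, chi> = 1.

Details: <chi, chi> = (1/|G|) sum_C |C| * |chi(C)|^2 = (1/12)[1*|3|^2 + 3*|-1|^2 + 4*|0|^2 + 4*|0|^2]
  = (1/12)[(9) + (3) + (0) + (0)] = 12/12 = 1.
(Exp terms are combined using exp(i*s)*conj(exp(i*t)) = exp(i*(s-t)), and sums of them are collapsed using the identity that for every m > 1 the m distinct m-th roots of unity sum to 0, e.g. 1 + exp(2*I*pi/3) + exp(-2*I*pi/3) = 0.)
A character is irreducible iff <chi, chi> = 1, so this representation is irreducible.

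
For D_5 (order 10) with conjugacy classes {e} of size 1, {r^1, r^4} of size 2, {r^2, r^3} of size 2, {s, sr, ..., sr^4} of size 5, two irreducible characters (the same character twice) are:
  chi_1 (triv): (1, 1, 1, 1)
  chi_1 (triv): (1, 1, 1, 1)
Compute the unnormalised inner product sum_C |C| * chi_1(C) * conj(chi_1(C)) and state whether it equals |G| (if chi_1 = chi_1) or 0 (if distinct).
Sum = 10 = |G| = 10; so <chi_1, chi_1> = 1 (norm-1 confirms irreducibility).

Details: Compute term by term over conjugacy classes (|C| * chi_1(C) * conj(chi_1(C))):
  1*(1)*conj(1) + 2*(1)*conj(1) + 2*(1)*conj(1) + 5*(1)*conj(1)
  = (1) + (2) + (2) + (5)
  = 10.
Dividing by |G| = 10 gives 10/10 = 1, matching the row-orthogonality relation <chi_1, chi_1> = [chi_1 = chi_1].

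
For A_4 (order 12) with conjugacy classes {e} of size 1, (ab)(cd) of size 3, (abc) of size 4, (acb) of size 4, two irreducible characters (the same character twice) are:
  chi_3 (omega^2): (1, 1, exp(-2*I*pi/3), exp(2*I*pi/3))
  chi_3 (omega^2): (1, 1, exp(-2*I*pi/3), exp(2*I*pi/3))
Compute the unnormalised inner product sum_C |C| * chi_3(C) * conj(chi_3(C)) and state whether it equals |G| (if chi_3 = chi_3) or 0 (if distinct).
Sum = 12 = |G| = 12; so <chi_3, chi_3> = 1 (norm-1 confirms irreducibility).

Working: Compute term by term over conjugacy classes (|C| * chi_3(C) * conj(chi_3(C))):
  1*(1)*conj(1) + 3*(1)*conj(1) + 4*(exp(-2*I*pi/3))*conj(exp(-2*I*pi/3)) + 4*(exp(2*I*pi/3))*conj(exp(2*I*pi/3))
  = (1) + (3) + (4) + (4)
  = 12.
(Exp terms are combined using exp(i*s)*conj(exp(i*t)) = exp(i*(s-t)), and sums of them are collapsed using the identity that for every m > 1 the m distinct m-th roots of unity sum to 0, e.g. 1 + exp(2*I*pi/3) + exp(-2*I*pi/3) = 0.)
Dividing by |G| = 12 gives 12/12 = 1, matching the row-orthogonality relation <chi_3, chi_3> = [chi_3 = chi_3].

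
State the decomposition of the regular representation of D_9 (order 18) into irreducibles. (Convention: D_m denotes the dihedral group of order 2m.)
Each irreducible V_i of dimension d_i appears with multiplicity d_i, i.e. rho_reg = (direct sum over all irreducibles V_i) d_i V_i. The irreducible dimensions for D_9 are 1, 1, 2, 2, 2, 2: 2 irreducibles of dimension 1, each with multiplicity 1; 4 irreducibles of dimension 2, each with multiplicity 2. Total dimension 2*1*1 + 4*2*2 = 18 = |G|.

Why: General theorem: in the regular representation of a finite group G, each irreducible appears with multiplicity equal to its dimension. Check: dim(rho_reg) = sum d_i^2 = 1 + 1 + 4 + 4 + 4 + 4 = 18 = |G|.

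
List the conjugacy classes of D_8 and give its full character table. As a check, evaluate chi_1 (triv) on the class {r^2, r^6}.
Conjugacy classes: {e} of size 1, {r^4} of size 1, {r^1, r^7} of size 2, {r^2, r^6} of size 2, {r^3, r^5} of size 2, {s, sr^2, ...} of size 4, {sr, sr^3, ...} of size 4.
Character table:
  irrep \ class              {e} (size 1)  {r^4} (size 1)  {r^1, r^7} (size 2)  {r^2, r^6} (size 2)  {r^3, r^5} (size 2)  {s, sr^2, ...} (size 4)  {sr, sr^3, ...} (size 4)
  chi_1 (triv)               1             1               1                    1                    1                    1                        1                       
  chi_2 (sign: r->1, s->-1)  1             1               1                    1                    1                    -1                       -1                      
  chi_3 (r->-1, s->1)        1             1               -1                   1                    -1                   1                        -1                      
  chi_4 (r->-1, s->-1)       1             1               -1                   1                    -1                   -1                       1                       
  chi_5 (2d, j=1)            2             -2              sqrt(2)              0                    -sqrt(2)             0                        0                       
  chi_6 (2d, j=2)            2             2               0                    -2                   0                    0                        0                       
  chi_7 (2d, j=3)            2             -2              -sqrt(2)             0                    sqrt(2)              0                        0                       

Spot check: chi_1 (triv) on {r^2, r^6} = 1.

Reasoning: D_8 has order 2*8 = 16 with 7 conjugacy classes, hence 7 irreducibles. Sum of squared dims 1 + 1 + 1 + 1 + 4 + 4 + 4 = 16 = |G|. Linear characters come from the abelianisation; the 2-dimensional irreps have character r^k -> 2*cos(2*pi*j*k/8), reflections -> 0.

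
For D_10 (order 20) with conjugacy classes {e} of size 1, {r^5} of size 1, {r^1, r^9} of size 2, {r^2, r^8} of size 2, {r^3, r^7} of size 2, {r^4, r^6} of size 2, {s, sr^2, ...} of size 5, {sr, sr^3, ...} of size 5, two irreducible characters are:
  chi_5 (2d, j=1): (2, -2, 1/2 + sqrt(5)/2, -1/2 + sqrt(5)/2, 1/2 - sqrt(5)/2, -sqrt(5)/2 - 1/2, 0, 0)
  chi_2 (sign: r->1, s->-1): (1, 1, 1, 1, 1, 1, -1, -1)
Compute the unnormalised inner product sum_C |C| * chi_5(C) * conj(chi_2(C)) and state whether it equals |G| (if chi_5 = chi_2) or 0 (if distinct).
Sum = 0; so <chi_5, chi_2> = 0 (distinct irreducibles are orthogonal).

Proof sketch: Compute term by term over conjugacy classes (|C| * chi_5(C) * conj(chi_2(C))):
  1*(2)*conj(1) + 1*(-2)*conj(1) + 2*(1/2 + sqrt(5)/2)*conj(1) + 2*(-1/2 + sqrt(5)/2)*conj(1) + 2*(1/2 - sqrt(5)/2)*conj(1) + 2*(-sqrt(5)/2 - 1/2)*conj(1) + 5*(0)*conj(-1) + 5*(0)*conj(-1)
  = (2) + (-2) + (1 + sqrt(5)) + (-1 + sqrt(5)) + (1 - sqrt(5)) + (-sqrt(5) - 1) + (0) + (0)
  = 0.
Dividing by |G| = 20 gives 0/20 = 0, matching the row-orthogonality relation <chi_5, chi_2> = [chi_5 = chi_2].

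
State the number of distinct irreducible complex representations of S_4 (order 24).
5

Justification: The number of irreducible complex representations of a finite group equals its number of conjugacy classes. Conjugacy classes in S_4 correspond to cycle types, i.e. partitions of 4; there are p(4) = 5 of them, so S_4 (order 24) has exactly 5 irreducible complex representations.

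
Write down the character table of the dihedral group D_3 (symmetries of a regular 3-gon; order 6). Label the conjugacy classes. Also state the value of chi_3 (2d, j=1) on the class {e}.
Conjugacy classes: {e} of size 1, {r^1, r^2} of size 2, {s, sr, ..., sr^2} of size 3.
Character table:
  irrep \ class              {e} (size 1)  {r^1, r^2} (size 2)  {s, sr, ..., sr^2} (size 3)
  chi_1 (triv)               1             1                    1                          
  chi_2 (sign: r->1, s->-1)  1             1                    -1                         
  chi_3 (2d, j=1)            2             -1                   0                          

Spot check: chi_3 (2d, j=1) on {e} = 2.

Argument: D_3 has order 2*3 = 6 with 3 conjugacy classes, hence 3 irreducibles. Sum of squared dims 1 + 1 + 4 = 6 = |G|. Linear characters come from the abelianisation; the 2-dimensional irreps have character r^k -> 2*cos(2*pi*j*k/3), reflections -> 0.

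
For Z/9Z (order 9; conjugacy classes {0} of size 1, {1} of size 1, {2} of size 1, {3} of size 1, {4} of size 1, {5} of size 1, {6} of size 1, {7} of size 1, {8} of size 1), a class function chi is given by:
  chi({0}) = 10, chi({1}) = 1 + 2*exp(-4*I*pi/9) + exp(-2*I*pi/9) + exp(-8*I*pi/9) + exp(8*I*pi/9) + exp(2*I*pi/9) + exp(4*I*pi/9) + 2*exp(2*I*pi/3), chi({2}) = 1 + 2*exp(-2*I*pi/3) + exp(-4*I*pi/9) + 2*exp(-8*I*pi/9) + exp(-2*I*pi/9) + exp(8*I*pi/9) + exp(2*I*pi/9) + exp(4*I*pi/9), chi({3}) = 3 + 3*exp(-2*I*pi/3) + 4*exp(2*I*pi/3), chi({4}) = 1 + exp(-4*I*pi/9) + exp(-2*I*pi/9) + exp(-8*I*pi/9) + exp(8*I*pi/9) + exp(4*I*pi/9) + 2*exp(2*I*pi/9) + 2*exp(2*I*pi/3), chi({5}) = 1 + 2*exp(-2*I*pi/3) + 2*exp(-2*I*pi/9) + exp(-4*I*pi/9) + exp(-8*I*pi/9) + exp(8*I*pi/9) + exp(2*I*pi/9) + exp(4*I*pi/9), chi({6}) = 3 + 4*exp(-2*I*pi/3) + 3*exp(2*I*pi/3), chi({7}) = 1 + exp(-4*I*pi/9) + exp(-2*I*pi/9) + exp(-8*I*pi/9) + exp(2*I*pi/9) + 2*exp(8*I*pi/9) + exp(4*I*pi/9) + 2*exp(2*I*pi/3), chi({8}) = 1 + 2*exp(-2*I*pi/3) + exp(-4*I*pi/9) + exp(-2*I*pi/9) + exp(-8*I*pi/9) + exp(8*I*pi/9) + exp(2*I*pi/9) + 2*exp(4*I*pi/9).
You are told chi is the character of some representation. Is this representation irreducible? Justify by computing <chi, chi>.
Not irreducible (reducible): <chi, chi> = 14 > 1.

Working: <chi, chi> = (1/|G|) sum_C |C| * |chi(C)|^2 = (1/9)[1*|10|^2 + 1*|1 + 2*exp(-4*I*pi/9) + exp(-2*I*pi/9) + exp(-8*I*pi/9) + exp(8*I*pi/9) + exp(2*I*pi/9) + exp(4*I*pi/9) + 2*exp(2*I*pi/3)|^2 + 1*|1 + 2*exp(-2*I*pi/3) + exp(-4*I*pi/9) + 2*exp(-8*I*pi/9) + exp(-2*I*pi/9) + exp(8*I*pi/9) + exp(2*I*pi/9) + exp(4*I*pi/9)|^2 + 1*|3 + 3*exp(-2*I*pi/3) + 4*exp(2*I*pi/3)|^2 + 1*|1 + exp(-4*I*pi/9) + exp(-2*I*pi/9) + exp(-8*I*pi/9) + exp(8*I*pi/9) + exp(4*I*pi/9) + 2*exp(2*I*pi/9) + 2*exp(2*I*pi/3)|^2 + 1*|1 + 2*exp(-2*I*pi/3) + 2*exp(-2*I*pi/9) + exp(-4*I*pi/9) + exp(-8*I*pi/9) + exp(8*I*pi/9) + exp(2*I*pi/9) + exp(4*I*pi/9)|^2 + 1*|3 + 4*exp(-2*I*pi/3) + 3*exp(2*I*pi/3)|^2 + 1*|1 + exp(-4*I*pi/9) + exp(-2*I*pi/9) + exp(-8*I*pi/9) + exp(2*I*pi/9) + 2*exp(8*I*pi/9) + exp(4*I*pi/9) + 2*exp(2*I*pi/3)|^2 + 1*|1 + 2*exp(-2*I*pi/3) + exp(-4*I*pi/9) + exp(-2*I*pi/9) + exp(-8*I*pi/9) + exp(8*I*pi/9) + exp(2*I*pi/9) + 2*exp(4*I*pi/9)|^2]
  = (1/9)[(100) + (14 + 11*exp(-4*I*pi/9) + 10*exp(-2*I*pi/3) + 10*exp(-2*I*pi/9) + 12*exp(-8*I*pi/9) + 12*exp(8*I*pi/9) + 10*exp(2*I*pi/9) + 10*exp(2*I*pi/3) + 11*exp(4*I*pi/9)) + (14 + 10*exp(-4*I*pi/9) + 10*exp(-2*I*pi/3) + 12*exp(-2*I*pi/9) + 11*exp(-8*I*pi/9) + 11*exp(8*I*pi/9) + 12*exp(2*I*pi/9) + 10*exp(2*I*pi/3) + 10*exp(4*I*pi/9)) + (1) + (14 + 12*exp(-4*I*pi/9) + 10*exp(-2*I*pi/3) + 11*exp(-2*I*pi/9) + 10*exp(-8*I*pi/9) + 10*exp(8*I*pi/9) + 11*exp(2*I*pi/9) + 10*exp(2*I*pi/3) + 12*exp(4*I*pi/9)) + (14 + 12*exp(-4*I*pi/9) + 10*exp(-2*I*pi/3) + 11*exp(-2*I*pi/9) + 10*exp(-8*I*pi/9) + 10*exp(8*I*pi/9) + 11*exp(2*I*pi/9) + 10*exp(2*I*pi/3) + 12*exp(4*I*pi/9)) + (1) + (14 + 10*exp(-4*I*pi/9) + 10*exp(-2*I*pi/3) + 12*exp(-2*I*pi/9) + 11*exp(-8*I*pi/9) + 11*exp(8*I*pi/9) + 12*exp(2*I*pi/9) + 10*exp(2*I*pi/3) + 10*exp(4*I*pi/9)) + (14 + 11*exp(-4*I*pi/9) + 10*exp(-2*I*pi/3) + 10*exp(-2*I*pi/9) + 12*exp(-8*I*pi/9) + 12*exp(8*I*pi/9) + 10*exp(2*I*pi/9) + 10*exp(2*I*pi/3) + 11*exp(4*I*pi/9))] = 126/9 = 14.
(Exp terms are combined using exp(i*s)*conj(exp(i*t)) = exp(i*(s-t)), and sums of them are collapsed using the identity that for every m > 1 the m distinct m-th roots of unity sum to 0, e.g. 1 + exp(2*I*pi/3) + exp(-2*I*pi/3) = 0.)
A character is irreducible iff <chi, chi> = 1, so this representation is reducible.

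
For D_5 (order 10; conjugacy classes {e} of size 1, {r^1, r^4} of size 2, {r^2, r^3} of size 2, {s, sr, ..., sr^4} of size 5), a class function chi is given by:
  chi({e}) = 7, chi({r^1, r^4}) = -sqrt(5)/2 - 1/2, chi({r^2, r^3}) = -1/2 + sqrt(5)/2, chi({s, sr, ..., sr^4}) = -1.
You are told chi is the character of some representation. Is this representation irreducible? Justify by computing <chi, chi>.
Not irreducible (reducible): <chi, chi> = 6 > 1.

Why: <chi, chi> = (1/|G|) sum_C |C| * |chi(C)|^2 = (1/10)[1*|7|^2 + 2*|-sqrt(5)/2 - 1/2|^2 + 2*|-1/2 + sqrt(5)/2|^2 + 5*|-1|^2]
  = (1/10)[(49) + (sqrt(5) + 3) + (3 - sqrt(5)) + (5)] = 60/10 = 6.
A character is irreducible iff <chi, chi> = 1, so this representation is reducible.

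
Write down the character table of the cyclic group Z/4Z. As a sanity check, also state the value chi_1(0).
Character table of Z/4Z (irreps indexed chi_0,...,chi_3 with chi_k(m) = zeta_4^(k*m), zeta_4 = exp(2*pi*i/4)):
  irrep \ class  {0} (size 1)  {1} (size 1)  {2} (size 1)  {3} (size 1)
  chi_0          1             1             1             1           
  chi_1          1             I             -1            -I          
  chi_2          1             -1            1             -1          
  chi_3          1             -I            -1            I           

Spot check: chi_1(0) = zeta_4^(1*0) = zeta_4^0 = 1.

Explanation: Z/4Z is abelian, so all 4 irreducible complex representations are 1-dimensional. They are given by chi_k(m) = zeta_4^(k*m) for k = 0,...,3. Row orthogonality: sum_m chi_k(m) conj(chi_l(m)) = 4 * [k = l].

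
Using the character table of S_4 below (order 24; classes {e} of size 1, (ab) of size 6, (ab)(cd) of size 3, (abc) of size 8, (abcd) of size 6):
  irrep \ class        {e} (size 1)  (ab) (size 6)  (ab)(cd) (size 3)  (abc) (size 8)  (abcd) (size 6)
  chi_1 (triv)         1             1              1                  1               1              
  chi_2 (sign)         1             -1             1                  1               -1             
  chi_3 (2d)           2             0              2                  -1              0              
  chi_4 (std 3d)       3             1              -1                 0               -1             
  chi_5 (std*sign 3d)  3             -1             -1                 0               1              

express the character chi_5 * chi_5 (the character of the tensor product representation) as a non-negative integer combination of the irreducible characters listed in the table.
chi_5 tensor chi_5 = chi_1 + chi_3 + chi_4 + chi_5 (all other irreducibles have multiplicity 0).

The character of a tensor product is the pointwise product (chi_5 * chi_5)(C) = chi_5(C) * chi_5(C):
  {e}: (3)*(3), (ab): (-1)*(-1), (ab)(cd): (-1)*(-1), (abc): (0)*(0), (abcd): (1)*(1)
so (chi_5 * chi_5) takes values
  {e} -> 9, (ab) -> 1, (ab)(cd) -> 1, (abc) -> 0, (abcd) -> 1.
Now take the inner product of this character with each irreducible chi from the table, <chi_5*chi_5, chi> = (1/24) sum_C |C| (chi_5*chi_5)(C) conj(chi(C)):
  <chi_5*chi_5, chi_1> = (1/24)[1*(9)*conj(1) + 6*(1)*conj(1) + 3*(1)*conj(1) + 8*(0)*conj(1) + 6*(1)*conj(1)]
      = (1/24)[(9) + (6) + (3) + (0) + (6)] = 24/24 = 1
  <chi_5*chi_5, chi_2> = (1/24)[1*(9)*conj(1) + 6*(1)*conj(-1) + 3*(1)*conj(1) + 8*(0)*conj(1) + 6*(1)*conj(-1)]
      = (1/24)[(9) + (-6) + (3) + (0) + (-6)] = 0/24 = 0
  <chi_5*chi_5, chi_3> = (1/24)[1*(9)*conj(2) + 6*(1)*conj(0) + 3*(1)*conj(2) + 8*(0)*conj(-1) + 6*(1)*conj(0)]
      = (1/24)[(18) + (0) + (6) + (0) + (0)] = 24/24 = 1
  <chi_5*chi_5, chi_4> = (1/24)[1*(9)*conj(3) + 6*(1)*conj(1) + 3*(1)*conj(-1) + 8*(0)*conj(0) + 6*(1)*conj(-1)]
      = (1/24)[(27) + (6) + (-3) + (0) + (-6)] = 24/24 = 1
  <chi_5*chi_5, chi_5> = (1/24)[1*(9)*conj(3) + 6*(1)*conj(-1) + 3*(1)*conj(-1) + 8*(0)*conj(0) + 6*(1)*conj(1)]
      = (1/24)[(27) + (-6) + (-3) + (0) + (6)] = 24/24 = 1
Hence the multiplicities are chi_1: 1, chi_3: 1, chi_4: 1, chi_5: 1. Dimension check: dim(chi_5)*dim(chi_5) = 3*3 = 9 and sum (mult * dim) = 1*1 + 1*2 + 1*3 + 1*3 = 9.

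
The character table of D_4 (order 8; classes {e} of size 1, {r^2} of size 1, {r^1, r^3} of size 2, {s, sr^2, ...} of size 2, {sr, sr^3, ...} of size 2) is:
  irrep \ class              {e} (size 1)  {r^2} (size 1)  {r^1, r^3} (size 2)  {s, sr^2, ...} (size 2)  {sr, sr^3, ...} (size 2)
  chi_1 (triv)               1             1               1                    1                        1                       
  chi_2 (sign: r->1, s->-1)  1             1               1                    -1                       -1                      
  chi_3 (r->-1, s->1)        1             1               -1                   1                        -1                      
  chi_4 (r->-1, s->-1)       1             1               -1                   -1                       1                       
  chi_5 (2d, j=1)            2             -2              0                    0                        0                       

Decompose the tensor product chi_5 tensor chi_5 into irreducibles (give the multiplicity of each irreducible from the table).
chi_5 tensor chi_5 = chi_1 + chi_2 + chi_3 + chi_4 (all other irreducibles have multiplicity 0).

Argument: The character of a tensor product is the pointwise product (chi_5 * chi_5)(C) = chi_5(C) * chi_5(C):
  {e}: (2)*(2), {r^2}: (-2)*(-2), {r^1, r^3}: (0)*(0), {s, sr^2, ...}: (0)*(0), {sr, sr^3, ...}: (0)*(0)
so (chi_5 * chi_5) takes values
  {e} -> 4, {r^2} -> 4, {r^1, r^3} -> 0, {s, sr^2, ...} -> 0, {sr, sr^3, ...} -> 0.
Now take the inner product of this character with each irreducible chi from the table, <chi_5*chi_5, chi> = (1/8) sum_C |C| (chi_5*chi_5)(C) conj(chi(C)):
  <chi_5*chi_5, chi_1> = (1/8)[1*(4)*conj(1) + 1*(4)*conj(1) + 2*(0)*conj(1) + 2*(0)*conj(1) + 2*(0)*conj(1)]
      = (1/8)[(4) + (4) + (0) + (0) + (0)] = 8/8 = 1
  <chi_5*chi_5, chi_2> = (1/8)[1*(4)*conj(1) + 1*(4)*conj(1) + 2*(0)*conj(1) + 2*(0)*conj(-1) + 2*(0)*conj(-1)]
      = (1/8)[(4) + (4) + (0) + (0) + (0)] = 8/8 = 1
  <chi_5*chi_5, chi_3> = (1/8)[1*(4)*conj(1) + 1*(4)*conj(1) + 2*(0)*conj(-1) + 2*(0)*conj(1) + 2*(0)*conj(-1)]
      = (1/8)[(4) + (4) + (0) + (0) + (0)] = 8/8 = 1
  <chi_5*chi_5, chi_4> = (1/8)[1*(4)*conj(1) + 1*(4)*conj(1) + 2*(0)*conj(-1) + 2*(0)*conj(-1) + 2*(0)*conj(1)]
      = (1/8)[(4) + (4) + (0) + (0) + (0)] = 8/8 = 1
  <chi_5*chi_5, chi_5> = (1/8)[1*(4)*conj(2) + 1*(4)*conj(-2) + 2*(0)*conj(0) + 2*(0)*conj(0) + 2*(0)*conj(0)]
      = (1/8)[(8) + (-8) + (0) + (0) + (0)] = 0/8 = 0
Hence the multiplicities are chi_1: 1, chi_2: 1, chi_3: 1, chi_4: 1. Dimension check: dim(chi_5)*dim(chi_5) = 2*2 = 4 and sum (mult * dim) = 1*1 + 1*1 + 1*1 + 1*1 = 4.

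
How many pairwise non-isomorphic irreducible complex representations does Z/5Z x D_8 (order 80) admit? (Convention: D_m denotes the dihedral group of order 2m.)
35

Reasoning: The number of irreducible complex representations of a finite group equals its number of conjugacy classes. For a direct product, #classes(G x H) = #classes(G) * #classes(H). Z/5Z has 5 classes (abelian), D_8 has 7 classes, so 5 * 7 = 35, so Z/5Z x D_8 (order 80) has exactly 35 irreducible complex representations.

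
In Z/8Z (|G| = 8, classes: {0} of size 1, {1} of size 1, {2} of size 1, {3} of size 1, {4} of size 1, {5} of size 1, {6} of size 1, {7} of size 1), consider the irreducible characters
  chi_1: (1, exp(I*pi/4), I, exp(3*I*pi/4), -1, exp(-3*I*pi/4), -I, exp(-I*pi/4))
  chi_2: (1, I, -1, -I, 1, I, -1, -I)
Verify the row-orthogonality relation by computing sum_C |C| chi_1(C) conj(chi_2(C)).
Sum = 0; so <chi_1, chi_2> = 0 (distinct irreducibles are orthogonal).

Details: Compute term by term over conjugacy classes (|C| * chi_1(C) * conj(chi_2(C))):
  1*(1)*conj(1) + 1*(exp(I*pi/4))*conj(I) + 1*(I)*conj(-1) + 1*(exp(3*I*pi/4))*conj(-I) + 1*(-1)*conj(1) + 1*(exp(-3*I*pi/4))*conj(I) + 1*(-I)*conj(-1) + 1*(exp(-I*pi/4))*conj(-I)
  = (1) + (-exp(3*I*pi/4)) + (-I) + (exp(-3*I*pi/4)) + (-1) + (-exp(-I*pi/4)) + (I) + (exp(I*pi/4))
  = 0.
(Exp terms are combined using exp(i*s)*conj(exp(i*t)) = exp(i*(s-t)), and sums of them are collapsed using the identity that for every m > 1 the m distinct m-th roots of unity sum to 0, e.g. 1 + exp(2*I*pi/3) + exp(-2*I*pi/3) = 0.)
Dividing by |G| = 8 gives 0/8 = 0, matching the row-orthogonality relation <chi_1, chi_2> = [chi_1 = chi_2].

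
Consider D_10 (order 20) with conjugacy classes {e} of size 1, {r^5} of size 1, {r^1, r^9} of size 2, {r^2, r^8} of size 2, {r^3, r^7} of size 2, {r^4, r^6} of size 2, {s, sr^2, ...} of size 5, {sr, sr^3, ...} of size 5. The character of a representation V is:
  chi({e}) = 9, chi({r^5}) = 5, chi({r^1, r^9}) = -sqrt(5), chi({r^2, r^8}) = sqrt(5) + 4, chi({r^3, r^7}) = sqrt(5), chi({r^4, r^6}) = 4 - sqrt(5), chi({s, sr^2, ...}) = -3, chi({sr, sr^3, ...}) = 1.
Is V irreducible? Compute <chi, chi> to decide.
Not irreducible (reducible): <chi, chi> = 13 > 1.

Justification: <chi, chi> = (1/|G|) sum_C |C| * |chi(C)|^2 = (1/20)[1*|9|^2 + 1*|5|^2 + 2*|-sqrt(5)|^2 + 2*|sqrt(5) + 4|^2 + 2*|sqrt(5)|^2 + 2*|4 - sqrt(5)|^2 + 5*|-3|^2 + 5*|1|^2]
  = (1/20)[(81) + (25) + (10) + (16*sqrt(5) + 42) + (10) + (42 - 16*sqrt(5)) + (45) + (5)] = 260/20 = 13.
A character is irreducible iff <chi, chi> = 1, so this representation is reducible.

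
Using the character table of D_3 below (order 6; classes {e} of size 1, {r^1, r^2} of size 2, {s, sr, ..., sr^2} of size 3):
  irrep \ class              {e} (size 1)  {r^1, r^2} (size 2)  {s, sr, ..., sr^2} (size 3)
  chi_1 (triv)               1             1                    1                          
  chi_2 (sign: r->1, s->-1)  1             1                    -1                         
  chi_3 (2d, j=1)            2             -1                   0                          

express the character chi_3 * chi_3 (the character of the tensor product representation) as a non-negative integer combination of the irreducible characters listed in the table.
chi_3 tensor chi_3 = chi_1 + chi_2 + chi_3 (all other irreducibles have multiplicity 0).

Derivation: The character of a tensor product is the pointwise product (chi_3 * chi_3)(C) = chi_3(C) * chi_3(C):
  {e}: (2)*(2), {r^1, r^2}: (-1)*(-1), {s, sr, ..., sr^2}: (0)*(0)
so (chi_3 * chi_3) takes values
  {e} -> 4, {r^1, r^2} -> 1, {s, sr, ..., sr^2} -> 0.
Now take the inner product of this character with each irreducible chi from the table, <chi_3*chi_3, chi> = (1/6) sum_C |C| (chi_3*chi_3)(C) conj(chi(C)):
  <chi_3*chi_3, chi_1> = (1/6)[1*(4)*conj(1) + 2*(1)*conj(1) + 3*(0)*conj(1)]
      = (1/6)[(4) + (2) + (0)] = 6/6 = 1
  <chi_3*chi_3, chi_2> = (1/6)[1*(4)*conj(1) + 2*(1)*conj(1) + 3*(0)*conj(-1)]
      = (1/6)[(4) + (2) + (0)] = 6/6 = 1
  <chi_3*chi_3, chi_3> = (1/6)[1*(4)*conj(2) + 2*(1)*conj(-1) + 3*(0)*conj(0)]
      = (1/6)[(8) + (-2) + (0)] = 6/6 = 1
Hence the multiplicities are chi_1: 1, chi_2: 1, chi_3: 1. Dimension check: dim(chi_3)*dim(chi_3) = 2*2 = 4 and sum (mult * dim) = 1*1 + 1*1 + 1*2 = 4.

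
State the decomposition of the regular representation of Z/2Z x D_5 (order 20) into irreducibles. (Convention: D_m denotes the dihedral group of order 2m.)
Each irreducible V_i of dimension d_i appears with multiplicity d_i, i.e. rho_reg = (direct sum over all irreducibles V_i) d_i V_i. The irreducible dimensions for Z/2Z x D_5 are 1, 1, 1, 1, 2, 2, 2, 2: 4 irreducibles of dimension 1, each with multiplicity 1; 4 irreducibles of dimension 2, each with multiplicity 2. Total dimension 4*1*1 + 4*2*2 = 20 = |G|.

Why: General theorem: in the regular representation of a finite group G, each irreducible appears with multiplicity equal to its dimension. Check: dim(rho_reg) = sum d_i^2 = 1 + 1 + 1 + 1 + 4 + 4 + 4 + 4 = 20 = |G|.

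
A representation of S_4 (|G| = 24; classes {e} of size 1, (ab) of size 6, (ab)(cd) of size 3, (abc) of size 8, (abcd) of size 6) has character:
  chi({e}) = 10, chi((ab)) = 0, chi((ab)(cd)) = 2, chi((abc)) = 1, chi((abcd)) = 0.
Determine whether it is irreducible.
Not irreducible (reducible): <chi, chi> = 5 > 1.

Justification: <chi, chi> = (1/|G|) sum_C |C| * |chi(C)|^2 = (1/24)[1*|10|^2 + 6*|0|^2 + 3*|2|^2 + 8*|1|^2 + 6*|0|^2]
  = (1/24)[(100) + (0) + (12) + (8) + (0)] = 120/24 = 5.
A character is irreducible iff <chi, chi> = 1, so this representation is reducible.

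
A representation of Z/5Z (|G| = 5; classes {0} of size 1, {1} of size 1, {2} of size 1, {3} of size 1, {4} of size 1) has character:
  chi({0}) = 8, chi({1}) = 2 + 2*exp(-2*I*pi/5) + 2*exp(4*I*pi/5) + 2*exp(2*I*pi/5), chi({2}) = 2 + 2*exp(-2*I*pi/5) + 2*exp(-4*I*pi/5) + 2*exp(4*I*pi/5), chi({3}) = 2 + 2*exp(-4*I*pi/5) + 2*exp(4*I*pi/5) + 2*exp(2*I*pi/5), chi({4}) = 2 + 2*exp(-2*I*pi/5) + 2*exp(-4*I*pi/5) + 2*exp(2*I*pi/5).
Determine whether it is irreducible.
Not irreducible (reducible): <chi, chi> = 16 > 1.

Derivation: <chi, chi> = (1/|G|) sum_C |C| * |chi(C)|^2 = (1/5)[1*|8|^2 + 1*|2 + 2*exp(-2*I*pi/5) + 2*exp(4*I*pi/5) + 2*exp(2*I*pi/5)|^2 + 1*|2 + 2*exp(-2*I*pi/5) + 2*exp(-4*I*pi/5) + 2*exp(4*I*pi/5)|^2 + 1*|2 + 2*exp(-4*I*pi/5) + 2*exp(4*I*pi/5) + 2*exp(2*I*pi/5)|^2 + 1*|2 + 2*exp(-2*I*pi/5) + 2*exp(-4*I*pi/5) + 2*exp(2*I*pi/5)|^2]
  = (1/5)[(64) + (4) + (4) + (4) + (4)] = 80/5 = 16.
(Exp terms are combined using exp(i*s)*conj(exp(i*t)) = exp(i*(s-t)), and sums of them are collapsed using the identity that for every m > 1 the m distinct m-th roots of unity sum to 0, e.g. 1 + exp(2*I*pi/3) + exp(-2*I*pi/3) = 0.)
A character is irreducible iff <chi, chi> = 1, so this representation is reducible.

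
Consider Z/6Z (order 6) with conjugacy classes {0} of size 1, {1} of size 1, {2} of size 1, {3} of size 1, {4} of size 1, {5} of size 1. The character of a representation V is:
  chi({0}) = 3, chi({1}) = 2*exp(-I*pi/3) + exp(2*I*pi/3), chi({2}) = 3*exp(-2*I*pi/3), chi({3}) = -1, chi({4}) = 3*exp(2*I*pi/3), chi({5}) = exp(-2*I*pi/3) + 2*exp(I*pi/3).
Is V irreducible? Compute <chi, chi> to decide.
Not irreducible (reducible): <chi, chi> = 5 > 1.

Solution. <chi, chi> = (1/|G|) sum_C |C| * |chi(C)|^2 = (1/6)[1*|3|^2 + 1*|2*exp(-I*pi/3) + exp(2*I*pi/3)|^2 + 1*|3*exp(-2*I*pi/3)|^2 + 1*|-1|^2 + 1*|3*exp(2*I*pi/3)|^2 + 1*|exp(-2*I*pi/3) + 2*exp(I*pi/3)|^2]
  = (1/6)[(9) + (1) + (9) + (1) + (9) + (1)] = 30/6 = 5.
(Exp terms are combined using exp(i*s)*conj(exp(i*t)) = exp(i*(s-t)), and sums of them are collapsed using the identity that for every m > 1 the m distinct m-th roots of unity sum to 0, e.g. 1 + exp(2*I*pi/3) + exp(-2*I*pi/3) = 0.)
A character is irreducible iff <chi, chi> = 1, so this representation is reducible.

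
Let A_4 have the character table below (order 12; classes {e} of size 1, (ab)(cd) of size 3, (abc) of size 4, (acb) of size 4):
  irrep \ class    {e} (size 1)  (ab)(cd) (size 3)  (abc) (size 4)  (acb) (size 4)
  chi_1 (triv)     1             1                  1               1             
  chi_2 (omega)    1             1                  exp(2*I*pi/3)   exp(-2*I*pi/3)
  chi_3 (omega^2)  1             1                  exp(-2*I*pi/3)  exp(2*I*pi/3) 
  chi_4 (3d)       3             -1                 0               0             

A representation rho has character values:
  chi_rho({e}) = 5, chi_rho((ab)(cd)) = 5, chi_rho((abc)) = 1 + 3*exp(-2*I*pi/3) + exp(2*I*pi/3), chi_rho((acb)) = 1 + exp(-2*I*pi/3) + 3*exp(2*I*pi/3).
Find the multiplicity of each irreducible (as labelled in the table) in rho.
Multiplicities: chi_1: 1, chi_2: 1, chi_3: 3, chi_4: 0.

Justification: Use <chi_rho, chi> = (1/|G|) sum_C |C| * chi_rho(C) * conj(chi(C)) with |G| = 12 for each irreducible chi in the table:
  <chi_rho, chi_1> = (1/12)[1*(5)*conj(1) + 3*(5)*conj(1) + 4*(1 + 3*exp(-2*I*pi/3) + exp(2*I*pi/3))*conj(1) + 4*(1 + exp(-2*I*pi/3) + 3*exp(2*I*pi/3))*conj(1)]
      = (1/12)[(5) + (15) + (4 + 12*exp(-2*I*pi/3) + 4*exp(2*I*pi/3)) + (4 + 4*exp(-2*I*pi/3) + 12*exp(2*I*pi/3))] = 12/12 = 1
  <chi_rho, chi_2> = (1/12)[1*(5)*conj(1) + 3*(5)*conj(1) + 4*(1 + 3*exp(-2*I*pi/3) + exp(2*I*pi/3))*conj(exp(2*I*pi/3)) + 4*(1 + exp(-2*I*pi/3) + 3*exp(2*I*pi/3))*conj(exp(-2*I*pi/3))]
      = (1/12)[(5) + (15) + (4 + 4*exp(-2*I*pi/3) + 12*exp(2*I*pi/3)) + (4 + 12*exp(-2*I*pi/3) + 4*exp(2*I*pi/3))] = 12/12 = 1
  <chi_rho, chi_3> = (1/12)[1*(5)*conj(1) + 3*(5)*conj(1) + 4*(1 + 3*exp(-2*I*pi/3) + exp(2*I*pi/3))*conj(exp(-2*I*pi/3)) + 4*(1 + exp(-2*I*pi/3) + 3*exp(2*I*pi/3))*conj(exp(2*I*pi/3))]
      = (1/12)[(5) + (15) + (8) + (8)] = 36/12 = 3
  <chi_rho, chi_4> = (1/12)[1*(5)*conj(3) + 3*(5)*conj(-1) + 4*(1 + 3*exp(-2*I*pi/3) + exp(2*I*pi/3))*conj(0) + 4*(1 + exp(-2*I*pi/3) + 3*exp(2*I*pi/3))*conj(0)]
      = (1/12)[(15) + (-15) + (0) + (0)] = 0/12 = 0
(Exp terms are combined using exp(i*s)*conj(exp(i*t)) = exp(i*(s-t)), and sums of them are collapsed using the identity that for every m > 1 the m distinct m-th roots of unity sum to 0, e.g. 1 + exp(2*I*pi/3) + exp(-2*I*pi/3) = 0.)
Dimension check: dim(rho) = sum (mult * dim) = 1*1 + 1*1 + 3*1 + 0*3 = 5 = chi_rho(e) = 5.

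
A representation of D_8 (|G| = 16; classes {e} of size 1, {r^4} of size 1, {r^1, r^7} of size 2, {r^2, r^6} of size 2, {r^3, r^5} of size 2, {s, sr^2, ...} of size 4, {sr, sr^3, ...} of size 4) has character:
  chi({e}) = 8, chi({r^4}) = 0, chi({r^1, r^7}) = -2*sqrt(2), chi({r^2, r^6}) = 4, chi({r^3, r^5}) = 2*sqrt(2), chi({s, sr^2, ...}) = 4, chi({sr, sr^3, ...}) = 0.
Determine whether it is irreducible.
Not irreducible (reducible): <chi, chi> = 12 > 1.

Argument: <chi, chi> = (1/|G|) sum_C |C| * |chi(C)|^2 = (1/16)[1*|8|^2 + 1*|0|^2 + 2*|-2*sqrt(2)|^2 + 2*|4|^2 + 2*|2*sqrt(2)|^2 + 4*|4|^2 + 4*|0|^2]
  = (1/16)[(64) + (0) + (16) + (32) + (16) + (64) + (0)] = 192/16 = 12.
A character is irreducible iff <chi, chi> = 1, so this representation is reducible.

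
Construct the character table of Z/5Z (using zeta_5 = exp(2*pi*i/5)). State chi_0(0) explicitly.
Character table of Z/5Z (irreps indexed chi_0,...,chi_4 with chi_k(m) = zeta_5^(k*m), zeta_5 = exp(2*pi*i/5)):
  irrep \ class  {0} (size 1)  {1} (size 1)    {2} (size 1)    {3} (size 1)    {4} (size 1)  
  chi_0          1             1               1               1               1             
  chi_1          1             exp(2*I*pi/5)   exp(4*I*pi/5)   exp(-4*I*pi/5)  exp(-2*I*pi/5)
  chi_2          1             exp(4*I*pi/5)   exp(-2*I*pi/5)  exp(2*I*pi/5)   exp(-4*I*pi/5)
  chi_3          1             exp(-4*I*pi/5)  exp(2*I*pi/5)   exp(-2*I*pi/5)  exp(4*I*pi/5) 
  chi_4          1             exp(-2*I*pi/5)  exp(-4*I*pi/5)  exp(4*I*pi/5)   exp(2*I*pi/5) 

Spot check: chi_0(0) = zeta_5^(0*0) = zeta_5^0 = 1.

Why: Z/5Z is abelian, so all 5 irreducible complex representations are 1-dimensional. They are given by chi_k(m) = zeta_5^(k*m) for k = 0,...,4. Row orthogonality: sum_m chi_k(m) conj(chi_l(m)) = 5 * [k = l].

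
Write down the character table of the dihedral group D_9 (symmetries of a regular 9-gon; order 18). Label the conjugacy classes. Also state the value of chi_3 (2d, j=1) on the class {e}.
Conjugacy classes: {e} of size 1, {r^1, r^8} of size 2, {r^2, r^7} of size 2, {r^3, r^6} of size 2, {r^4, r^5} of size 2, {s, sr, ..., sr^8} of size 9.
Character table:
  irrep \ class              {e} (size 1)  {r^1, r^8} (size 2)  {r^2, r^7} (size 2)  {r^3, r^6} (size 2)  {r^4, r^5} (size 2)  {s, sr, ..., sr^8} (size 9)
  chi_1 (triv)               1             1                    1                    1                    1                    1                          
  chi_2 (sign: r->1, s->-1)  1             1                    1                    1                    1                    -1                         
  chi_3 (2d, j=1)            2             2*cos(2*pi/9)        2*cos(4*pi/9)        -1                   -2*cos(pi/9)         0                          
  chi_4 (2d, j=2)            2             2*cos(4*pi/9)        -2*cos(pi/9)         -1                   2*cos(2*pi/9)        0                          
  chi_5 (2d, j=3)            2             -1                   -1                   2                    -1                   0                          
  chi_6 (2d, j=4)            2             -2*cos(pi/9)         2*cos(2*pi/9)        -1                   2*cos(4*pi/9)        0                          

Spot check: chi_3 (2d, j=1) on {e} = 2.

Details: D_9 has order 2*9 = 18 with 6 conjugacy classes, hence 6 irreducibles. Sum of squared dims 1 + 1 + 4 + 4 + 4 + 4 = 18 = |G|. Linear characters come from the abelianisation; the 2-dimensional irreps have character r^k -> 2*cos(2*pi*j*k/9), reflections -> 0.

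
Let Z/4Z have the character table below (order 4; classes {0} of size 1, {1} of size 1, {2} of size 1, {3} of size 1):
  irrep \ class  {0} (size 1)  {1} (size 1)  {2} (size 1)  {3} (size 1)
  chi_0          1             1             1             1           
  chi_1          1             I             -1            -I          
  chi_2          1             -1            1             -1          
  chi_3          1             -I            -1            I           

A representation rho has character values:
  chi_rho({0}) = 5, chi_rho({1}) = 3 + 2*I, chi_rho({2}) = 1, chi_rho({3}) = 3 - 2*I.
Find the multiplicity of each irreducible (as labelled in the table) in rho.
Multiplicities: chi_0: 3, chi_1: 2, chi_2: 0, chi_3: 0.

Working: Use <chi_rho, chi> = (1/|G|) sum_C |C| * chi_rho(C) * conj(chi(C)) with |G| = 4 for each irreducible chi in the table:
  <chi_rho, chi_0> = (1/4)[1*(5)*conj(1) + 1*(3 + 2*I)*conj(1) + 1*(1)*conj(1) + 1*(3 - 2*I)*conj(1)]
      = (1/4)[(5) + (3 + 2*I) + (1) + (3 - 2*I)] = 12/4 = 3
  <chi_rho, chi_1> = (1/4)[1*(5)*conj(1) + 1*(3 + 2*I)*conj(I) + 1*(1)*conj(-1) + 1*(3 - 2*I)*conj(-I)]
      = (1/4)[(5) + (2 - 3*I) + (-1) + (2 + 3*I)] = 8/4 = 2
  <chi_rho, chi_2> = (1/4)[1*(5)*conj(1) + 1*(3 + 2*I)*conj(-1) + 1*(1)*conj(1) + 1*(3 - 2*I)*conj(-1)]
      = (1/4)[(5) + (-3 - 2*I) + (1) + (-3 + 2*I)] = 0/4 = 0
  <chi_rho, chi_3> = (1/4)[1*(5)*conj(1) + 1*(3 + 2*I)*conj(-I) + 1*(1)*conj(-1) + 1*(3 - 2*I)*conj(I)]
      = (1/4)[(5) + (-2 + 3*I) + (-1) + (-2 - 3*I)] = 0/4 = 0
(Exp terms are combined using exp(i*s)*conj(exp(i*t)) = exp(i*(s-t)), and sums of them are collapsed using the identity that for every m > 1 the m distinct m-th roots of unity sum to 0, e.g. 1 + exp(2*I*pi/3) + exp(-2*I*pi/3) = 0.)
Dimension check: dim(rho) = sum (mult * dim) = 3*1 + 2*1 + 0*1 + 0*1 = 5 = chi_rho(e) = 5.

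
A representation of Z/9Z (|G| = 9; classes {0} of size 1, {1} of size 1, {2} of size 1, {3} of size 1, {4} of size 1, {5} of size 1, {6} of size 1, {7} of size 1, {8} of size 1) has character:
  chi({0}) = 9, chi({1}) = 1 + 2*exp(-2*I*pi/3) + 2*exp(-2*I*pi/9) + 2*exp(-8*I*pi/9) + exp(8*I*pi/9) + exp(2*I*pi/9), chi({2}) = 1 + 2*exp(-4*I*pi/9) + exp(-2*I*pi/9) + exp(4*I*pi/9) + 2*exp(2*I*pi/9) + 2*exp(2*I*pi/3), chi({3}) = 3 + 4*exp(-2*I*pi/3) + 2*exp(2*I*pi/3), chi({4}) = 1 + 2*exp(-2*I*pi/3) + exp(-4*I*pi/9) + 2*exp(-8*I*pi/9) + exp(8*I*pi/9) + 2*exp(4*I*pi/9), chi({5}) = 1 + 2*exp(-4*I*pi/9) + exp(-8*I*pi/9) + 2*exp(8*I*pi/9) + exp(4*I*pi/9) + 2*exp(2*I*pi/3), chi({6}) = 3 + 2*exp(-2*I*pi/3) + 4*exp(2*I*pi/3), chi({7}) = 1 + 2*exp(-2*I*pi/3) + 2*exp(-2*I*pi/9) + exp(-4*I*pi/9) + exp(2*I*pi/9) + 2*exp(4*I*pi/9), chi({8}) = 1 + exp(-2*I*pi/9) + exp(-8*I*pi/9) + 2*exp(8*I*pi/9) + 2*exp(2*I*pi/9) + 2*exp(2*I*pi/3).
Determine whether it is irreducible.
Not irreducible (reducible): <chi, chi> = 15 > 1.

Details: <chi, chi> = (1/|G|) sum_C |C| * |chi(C)|^2 = (1/9)[1*|9|^2 + 1*|1 + 2*exp(-2*I*pi/3) + 2*exp(-2*I*pi/9) + 2*exp(-8*I*pi/9) + exp(8*I*pi/9) + exp(2*I*pi/9)|^2 + 1*|1 + 2*exp(-4*I*pi/9) + exp(-2*I*pi/9) + exp(4*I*pi/9) + 2*exp(2*I*pi/9) + 2*exp(2*I*pi/3)|^2 + 1*|3 + 4*exp(-2*I*pi/3) + 2*exp(2*I*pi/3)|^2 + 1*|1 + 2*exp(-2*I*pi/3) + exp(-4*I*pi/9) + 2*exp(-8*I*pi/9) + exp(8*I*pi/9) + 2*exp(4*I*pi/9)|^2 + 1*|1 + 2*exp(-4*I*pi/9) + exp(-8*I*pi/9) + 2*exp(8*I*pi/9) + exp(4*I*pi/9) + 2*exp(2*I*pi/3)|^2 + 1*|3 + 2*exp(-2*I*pi/3) + 4*exp(2*I*pi/3)|^2 + 1*|1 + 2*exp(-2*I*pi/3) + 2*exp(-2*I*pi/9) + exp(-4*I*pi/9) + exp(2*I*pi/9) + 2*exp(4*I*pi/9)|^2 + 1*|1 + exp(-2*I*pi/9) + exp(-8*I*pi/9) + 2*exp(8*I*pi/9) + 2*exp(2*I*pi/9) + 2*exp(2*I*pi/3)|^2]
  = (1/9)[(81) + (15 + 8*exp(-4*I*pi/9) + 7*exp(-2*I*pi/3) + 9*exp(-2*I*pi/9) + 9*exp(-8*I*pi/9) + 9*exp(8*I*pi/9) + 9*exp(2*I*pi/9) + 7*exp(2*I*pi/3) + 8*exp(4*I*pi/9)) + (15 + 9*exp(-4*I*pi/9) + 7*exp(-2*I*pi/3) + 9*exp(-2*I*pi/9) + 8*exp(-8*I*pi/9) + 8*exp(8*I*pi/9) + 9*exp(2*I*pi/9) + 7*exp(2*I*pi/3) + 9*exp(4*I*pi/9)) + (3) + (15 + 9*exp(-4*I*pi/9) + 7*exp(-2*I*pi/3) + 8*exp(-2*I*pi/9) + 9*exp(-8*I*pi/9) + 9*exp(8*I*pi/9) + 8*exp(2*I*pi/9) + 7*exp(2*I*pi/3) + 9*exp(4*I*pi/9)) + (15 + 9*exp(-4*I*pi/9) + 7*exp(-2*I*pi/3) + 8*exp(-2*I*pi/9) + 9*exp(-8*I*pi/9) + 9*exp(8*I*pi/9) + 8*exp(2*I*pi/9) + 7*exp(2*I*pi/3) + 9*exp(4*I*pi/9)) + (3) + (15 + 9*exp(-4*I*pi/9) + 7*exp(-2*I*pi/3) + 9*exp(-2*I*pi/9) + 8*exp(-8*I*pi/9) + 8*exp(8*I*pi/9) + 9*exp(2*I*pi/9) + 7*exp(2*I*pi/3) + 9*exp(4*I*pi/9)) + (15 + 8*exp(-4*I*pi/9) + 7*exp(-2*I*pi/3) + 9*exp(-2*I*pi/9) + 9*exp(-8*I*pi/9) + 9*exp(8*I*pi/9) + 9*exp(2*I*pi/9) + 7*exp(2*I*pi/3) + 8*exp(4*I*pi/9))] = 135/9 = 15.
(Exp terms are combined using exp(i*s)*conj(exp(i*t)) = exp(i*(s-t)), and sums of them are collapsed using the identity that for every m > 1 the m distinct m-th roots of unity sum to 0, e.g. 1 + exp(2*I*pi/3) + exp(-2*I*pi/3) = 0.)
A character is irreducible iff <chi, chi> = 1, so this representation is reducible.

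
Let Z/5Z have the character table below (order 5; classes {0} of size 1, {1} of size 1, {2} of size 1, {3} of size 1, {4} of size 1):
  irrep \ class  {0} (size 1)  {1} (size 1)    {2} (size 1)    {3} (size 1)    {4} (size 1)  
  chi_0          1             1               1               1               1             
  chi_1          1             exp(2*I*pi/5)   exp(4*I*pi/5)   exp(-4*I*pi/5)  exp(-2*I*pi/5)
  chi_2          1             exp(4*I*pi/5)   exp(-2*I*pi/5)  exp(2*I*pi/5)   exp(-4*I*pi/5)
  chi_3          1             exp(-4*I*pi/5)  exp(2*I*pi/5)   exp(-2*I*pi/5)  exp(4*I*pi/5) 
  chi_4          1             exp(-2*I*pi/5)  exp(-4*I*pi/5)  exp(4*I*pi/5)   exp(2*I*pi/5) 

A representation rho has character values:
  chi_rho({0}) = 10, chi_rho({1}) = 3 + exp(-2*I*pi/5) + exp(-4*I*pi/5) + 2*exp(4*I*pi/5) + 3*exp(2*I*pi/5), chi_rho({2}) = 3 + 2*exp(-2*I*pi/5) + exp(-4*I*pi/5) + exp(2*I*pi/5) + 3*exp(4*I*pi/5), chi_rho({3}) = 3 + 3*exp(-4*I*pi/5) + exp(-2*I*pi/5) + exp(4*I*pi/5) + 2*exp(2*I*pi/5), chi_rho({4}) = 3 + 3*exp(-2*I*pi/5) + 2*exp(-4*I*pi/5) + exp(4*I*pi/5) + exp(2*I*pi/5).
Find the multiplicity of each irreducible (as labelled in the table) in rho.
Multiplicities: chi_0: 3, chi_1: 3, chi_2: 2, chi_3: 1, chi_4: 1.

Justification: Use <chi_rho, chi> = (1/|G|) sum_C |C| * chi_rho(C) * conj(chi(C)) with |G| = 5 for each irreducible chi in the table:
  <chi_rho, chi_0> = (1/5)[1*(10)*conj(1) + 1*(3 + exp(-2*I*pi/5) + exp(-4*I*pi/5) + 2*exp(4*I*pi/5) + 3*exp(2*I*pi/5))*conj(1) + 1*(3 + 2*exp(-2*I*pi/5) + exp(-4*I*pi/5) + exp(2*I*pi/5) + 3*exp(4*I*pi/5))*conj(1) + 1*(3 + 3*exp(-4*I*pi/5) + exp(-2*I*pi/5) + exp(4*I*pi/5) + 2*exp(2*I*pi/5))*conj(1) + 1*(3 + 3*exp(-2*I*pi/5) + 2*exp(-4*I*pi/5) + exp(4*I*pi/5) + exp(2*I*pi/5))*conj(1)]
      = (1/5)[(10) + (3 + exp(-2*I*pi/5) + exp(-4*I*pi/5) + 2*exp(4*I*pi/5) + 3*exp(2*I*pi/5)) + (3 + 2*exp(-2*I*pi/5) + exp(-4*I*pi/5) + exp(2*I*pi/5) + 3*exp(4*I*pi/5)) + (3 + 3*exp(-4*I*pi/5) + exp(-2*I*pi/5) + exp(4*I*pi/5) + 2*exp(2*I*pi/5)) + (3 + 3*exp(-2*I*pi/5) + 2*exp(-4*I*pi/5) + exp(4*I*pi/5) + exp(2*I*pi/5))] = 15/5 = 3
  <chi_rho, chi_1> = (1/5)[1*(10)*conj(1) + 1*(3 + exp(-2*I*pi/5) + exp(-4*I*pi/5) + 2*exp(4*I*pi/5) + 3*exp(2*I*pi/5))*conj(exp(2*I*pi/5)) + 1*(3 + 2*exp(-2*I*pi/5) + exp(-4*I*pi/5) + exp(2*I*pi/5) + 3*exp(4*I*pi/5))*conj(exp(4*I*pi/5)) + 1*(3 + 3*exp(-4*I*pi/5) + exp(-2*I*pi/5) + exp(4*I*pi/5) + 2*exp(2*I*pi/5))*conj(exp(-4*I*pi/5)) + 1*(3 + 3*exp(-2*I*pi/5) + 2*exp(-4*I*pi/5) + exp(4*I*pi/5) + exp(2*I*pi/5))*conj(exp(-2*I*pi/5))]
      = (1/5)[(10) + (3 + 3*exp(-2*I*pi/5) + exp(-4*I*pi/5) + exp(4*I*pi/5) + 2*exp(2*I*pi/5)) + (3 + 3*exp(-4*I*pi/5) + exp(-2*I*pi/5) + exp(2*I*pi/5) + 2*exp(4*I*pi/5)) + (3 + 2*exp(-4*I*pi/5) + exp(-2*I*pi/5) + exp(2*I*pi/5) + 3*exp(4*I*pi/5)) + (3 + 2*exp(-2*I*pi/5) + exp(-4*I*pi/5) + exp(4*I*pi/5) + 3*exp(2*I*pi/5))] = 15/5 = 3
  <chi_rho, chi_2> = (1/5)[1*(10)*conj(1) + 1*(3 + exp(-2*I*pi/5) + exp(-4*I*pi/5) + 2*exp(4*I*pi/5) + 3*exp(2*I*pi/5))*conj(exp(4*I*pi/5)) + 1*(3 + 2*exp(-2*I*pi/5) + exp(-4*I*pi/5) + exp(2*I*pi/5) + 3*exp(4*I*pi/5))*conj(exp(-2*I*pi/5)) + 1*(3 + 3*exp(-4*I*pi/5) + exp(-2*I*pi/5) + exp(4*I*pi/5) + 2*exp(2*I*pi/5))*conj(exp(2*I*pi/5)) + 1*(3 + 3*exp(-2*I*pi/5) + 2*exp(-4*I*pi/5) + exp(4*I*pi/5) + exp(2*I*pi/5))*conj(exp(-4*I*pi/5))]
      = (1/5)[(10) + (2 + 3*exp(-2*I*pi/5) + 3*exp(-4*I*pi/5) + exp(4*I*pi/5) + exp(2*I*pi/5)) + (2 + 3*exp(-4*I*pi/5) + exp(-2*I*pi/5) + exp(4*I*pi/5) + 3*exp(2*I*pi/5)) + (2 + 3*exp(-2*I*pi/5) + exp(-4*I*pi/5) + exp(2*I*pi/5) + 3*exp(4*I*pi/5)) + (2 + exp(-2*I*pi/5) + exp(-4*I*pi/5) + 3*exp(4*I*pi/5) + 3*exp(2*I*pi/5))] = 10/5 = 2
  <chi_rho, chi_3> = (1/5)[1*(10)*conj(1) + 1*(3 + exp(-2*I*pi/5) + exp(-4*I*pi/5) + 2*exp(4*I*pi/5) + 3*exp(2*I*pi/5))*conj(exp(-4*I*pi/5)) + 1*(3 + 2*exp(-2*I*pi/5) + exp(-4*I*pi/5) + exp(2*I*pi/5) + 3*exp(4*I*pi/5))*conj(exp(2*I*pi/5)) + 1*(3 + 3*exp(-4*I*pi/5) + exp(-2*I*pi/5) + exp(4*I*pi/5) + 2*exp(2*I*pi/5))*conj(exp(-2*I*pi/5)) + 1*(3 + 3*exp(-2*I*pi/5) + 2*exp(-4*I*pi/5) + exp(4*I*pi/5) + exp(2*I*pi/5))*conj(exp(4*I*pi/5))]
      = (1/5)[(10) + (1 + 2*exp(-2*I*pi/5) + 3*exp(-4*I*pi/5) + exp(2*I*pi/5) + 3*exp(4*I*pi/5)) + (1 + 3*exp(-2*I*pi/5) + 2*exp(-4*I*pi/5) + exp(4*I*pi/5) + 3*exp(2*I*pi/5)) + (1 + 3*exp(-2*I*pi/5) + exp(-4*I*pi/5) + 2*exp(4*I*pi/5) + 3*exp(2*I*pi/5)) + (1 + 3*exp(-4*I*pi/5) + exp(-2*I*pi/5) + 3*exp(4*I*pi/5) + 2*exp(2*I*pi/5))] = 5/5 = 1
  <chi_rho, chi_4> = (1/5)[1*(10)*conj(1) + 1*(3 + exp(-2*I*pi/5) + exp(-4*I*pi/5) + 2*exp(4*I*pi/5) + 3*exp(2*I*pi/5))*conj(exp(-2*I*pi/5)) + 1*(3 + 2*exp(-2*I*pi/5) + exp(-4*I*pi/5) + exp(2*I*pi/5) + 3*exp(4*I*pi/5))*conj(exp(-4*I*pi/5)) + 1*(3 + 3*exp(-4*I*pi/5) + exp(-2*I*pi/5) + exp(4*I*pi/5) + 2*exp(2*I*pi/5))*conj(exp(4*I*pi/5)) + 1*(3 + 3*exp(-2*I*pi/5) + 2*exp(-4*I*pi/5) + exp(4*I*pi/5) + exp(2*I*pi/5))*conj(exp(2*I*pi/5))]
      = (1/5)[(10) + (1 + 2*exp(-4*I*pi/5) + exp(-2*I*pi/5) + 3*exp(4*I*pi/5) + 3*exp(2*I*pi/5)) + (1 + 3*exp(-2*I*pi/5) + exp(-4*I*pi/5) + 3*exp(4*I*pi/5) + 2*exp(2*I*pi/5)) + (1 + 2*exp(-2*I*pi/5) + 3*exp(-4*I*pi/5) + exp(4*I*pi/5) + 3*exp(2*I*pi/5)) + (1 + 3*exp(-2*I*pi/5) + 3*exp(-4*I*pi/5) + exp(2*I*pi/5) + 2*exp(4*I*pi/5))] = 5/5 = 1
(Exp terms are combined using exp(i*s)*conj(exp(i*t)) = exp(i*(s-t)), and sums of them are collapsed using the identity that for every m > 1 the m distinct m-th roots of unity sum to 0, e.g. 1 + exp(2*I*pi/3) + exp(-2*I*pi/3) = 0.)
Dimension check: dim(rho) = sum (mult * dim) = 3*1 + 3*1 + 2*1 + 1*1 + 1*1 = 10 = chi_rho(e) = 10.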